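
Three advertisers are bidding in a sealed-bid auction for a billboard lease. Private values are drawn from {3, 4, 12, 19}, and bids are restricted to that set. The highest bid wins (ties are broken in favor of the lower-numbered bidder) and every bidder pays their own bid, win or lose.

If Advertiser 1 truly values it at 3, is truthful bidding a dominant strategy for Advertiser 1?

Consider the case where Advertiser 2 bids 3 and Advertiser 3 bids 4.
Truthful bid 3: loses but pays 3, utility -3.
Bid 4 instead: wins, pays 4, utility 3 - 4 = -1.
Since -1 > -3, bidding 4 is strictly better here, so truthful bidding is not dominant.

No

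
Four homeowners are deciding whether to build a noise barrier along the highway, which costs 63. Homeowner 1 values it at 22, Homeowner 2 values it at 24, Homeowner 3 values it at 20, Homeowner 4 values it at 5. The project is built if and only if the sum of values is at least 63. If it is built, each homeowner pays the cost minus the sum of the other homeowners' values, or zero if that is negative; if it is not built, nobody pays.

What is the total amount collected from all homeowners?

Total value 71 ≥ cost 63, so it is built.
Homeowner 1: others sum to 49; max(0, 63 - 49) = 14.
Homeowner 2: others sum to 47; max(0, 63 - 47) = 16.
Homeowner 3: others sum to 51; max(0, 63 - 51) = 12.
Homeowner 4: others sum to 66; max(0, 63 - 66) = 0.
Total collected = 14 + 16 + 12 + 0 = 42.

42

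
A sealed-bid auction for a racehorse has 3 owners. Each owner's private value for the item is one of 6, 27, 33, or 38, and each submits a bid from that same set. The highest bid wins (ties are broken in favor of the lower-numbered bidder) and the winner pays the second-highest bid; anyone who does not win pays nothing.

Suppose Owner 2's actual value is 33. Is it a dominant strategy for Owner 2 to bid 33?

Check each profile of the others' bids and compare truth against every alternative bid.
Others bid (6, 6): truth gives 27, best alternative gives 27.
Others bid (6, 27): truth gives 6, best alternative gives 6.
Others bid (27, 6): truth gives 6, best alternative gives 6.
Others bid (27, 27): truth gives 6, best alternative gives 6.
Others bid (6, 33): truth gives 0, best alternative gives 0.
Others bid (6, 38): truth gives 0, best alternative gives 0.
(Remaining 10 profiles checked similarly; truth is weakly best in each.)
In every case the truthful bid is at least as good as any alternative, so it is a dominant strategy.

Yes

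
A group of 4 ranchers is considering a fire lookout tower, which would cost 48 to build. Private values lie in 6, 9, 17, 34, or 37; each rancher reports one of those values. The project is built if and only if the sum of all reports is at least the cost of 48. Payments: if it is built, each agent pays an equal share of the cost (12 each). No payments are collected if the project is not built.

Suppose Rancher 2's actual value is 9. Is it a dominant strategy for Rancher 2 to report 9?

Consider the case where Rancher 1 reports 6, Rancher 3 reports 17 and Rancher 4 reports 17.
Truthful report 9: project built, pays 12, utility 9 - 12 = -3.
Report 6 instead: project not built, utility 0.
Since 0 > -3, reporting 6 is strictly better here, so truthful reporting is not dominant.

No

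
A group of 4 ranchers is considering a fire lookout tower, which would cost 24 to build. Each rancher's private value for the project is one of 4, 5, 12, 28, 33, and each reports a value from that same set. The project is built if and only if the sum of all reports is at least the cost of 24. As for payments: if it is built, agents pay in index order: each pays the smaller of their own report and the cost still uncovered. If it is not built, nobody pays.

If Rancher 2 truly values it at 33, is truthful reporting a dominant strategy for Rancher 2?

Consider the case where Rancher 1 reports 4, Rancher 3 reports 4 and Rancher 4 reports 4.
Truthful report 33: project built, pays 20, utility 33 - 20 = 13.
Report 12 instead: project built, pays 12, utility 33 - 12 = 21.
Since 21 > 13, reporting 12 is strictly better here, so truthful reporting is not dominant.

No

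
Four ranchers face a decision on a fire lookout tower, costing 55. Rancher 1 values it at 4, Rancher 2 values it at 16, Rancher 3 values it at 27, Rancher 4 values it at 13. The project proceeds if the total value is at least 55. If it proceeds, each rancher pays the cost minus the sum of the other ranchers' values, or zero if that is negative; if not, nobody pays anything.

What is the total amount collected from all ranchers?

Total value 60 ≥ cost 55, so it is built.
Rancher 1: others sum to 56; max(0, 55 - 56) = 0.
Rancher 2: others sum to 44; max(0, 55 - 44) = 11.
Rancher 3: others sum to 33; max(0, 55 - 33) = 22.
Rancher 4: others sum to 47; max(0, 55 - 47) = 8.
Total collected = 0 + 11 + 22 + 8 = 41.

41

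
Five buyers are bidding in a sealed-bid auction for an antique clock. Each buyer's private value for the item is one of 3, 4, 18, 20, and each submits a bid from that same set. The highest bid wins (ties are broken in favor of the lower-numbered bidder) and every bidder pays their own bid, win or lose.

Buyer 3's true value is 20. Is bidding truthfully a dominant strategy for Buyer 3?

No

Consider the case where Buyer 1 bids 3, Buyer 2 bids 3, Buyer 4 bids 3 and Buyer 5 bids 3.
Truthful bid 20: wins, pays 20, utility 20 - 20 = 0.
Bid 4 instead: wins, pays 4, utility 20 - 4 = 16.
Since 16 > 0, bidding 4 is strictly better here, so truthful bidding is not dominant.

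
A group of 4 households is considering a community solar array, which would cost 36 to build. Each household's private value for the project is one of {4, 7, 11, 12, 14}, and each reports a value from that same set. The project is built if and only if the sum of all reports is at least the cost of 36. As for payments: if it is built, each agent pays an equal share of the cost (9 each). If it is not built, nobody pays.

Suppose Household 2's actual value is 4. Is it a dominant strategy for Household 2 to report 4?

Check each profile of the others' reports and compare truth against every alternative report.
Others report (4, 11, 14): truth gives 0, best alternative gives -5.
Others report (4, 12, 14): truth gives 0, best alternative gives -5.
Others report (4, 14, 11): truth gives 0, best alternative gives -5.
Others report (4, 14, 12): truth gives 0, best alternative gives -5.
Others report (7, 11, 11): truth gives 0, best alternative gives -5.
Others report (7, 11, 12): truth gives 0, best alternative gives -5.
(Remaining 119 profiles checked similarly; truth is weakly best in each.)
In every case the truthful report is at least as good as any alternative, so it is a dominant strategy.

Yes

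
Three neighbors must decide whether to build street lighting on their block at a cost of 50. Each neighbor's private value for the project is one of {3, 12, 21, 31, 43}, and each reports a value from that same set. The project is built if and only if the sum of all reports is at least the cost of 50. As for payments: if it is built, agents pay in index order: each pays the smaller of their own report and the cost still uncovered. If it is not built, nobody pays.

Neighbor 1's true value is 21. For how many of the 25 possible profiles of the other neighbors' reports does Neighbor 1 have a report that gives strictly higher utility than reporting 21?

15

Others report (3, 43): truth gives 0; report 12 gives 9 > 0. Violating.
Others report (12, 31): truth gives 0; report 12 gives 9 > 0. Violating.
Others report (12, 43): truth gives 0; report 3 gives 18 > 0. Violating.
Others report (21, 21): truth gives 0; report 12 gives 9 > 0. Violating.
Others report (3, 3): truth gives 0; no alternative beats it.
Others report (3, 12): truth gives 0; no alternative beats it.
(Checking all 25 profiles: 15 have a profitable deviation, 10 do not.)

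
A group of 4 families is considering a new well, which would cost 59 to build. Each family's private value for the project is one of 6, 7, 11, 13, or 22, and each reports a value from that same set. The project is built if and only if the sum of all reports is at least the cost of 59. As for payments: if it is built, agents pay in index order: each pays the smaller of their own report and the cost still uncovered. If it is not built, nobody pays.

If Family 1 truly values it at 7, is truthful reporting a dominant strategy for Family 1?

Consider the case where Family 2 reports 11, Family 3 reports 22 and Family 4 reports 22.
Truthful report 7: project built, pays 7, utility 7 - 7 = 0.
Report 6 instead: project built, pays 6, utility 7 - 6 = 1.
Since 1 > 0, reporting 6 is strictly better here, so truthful reporting is not dominant.

No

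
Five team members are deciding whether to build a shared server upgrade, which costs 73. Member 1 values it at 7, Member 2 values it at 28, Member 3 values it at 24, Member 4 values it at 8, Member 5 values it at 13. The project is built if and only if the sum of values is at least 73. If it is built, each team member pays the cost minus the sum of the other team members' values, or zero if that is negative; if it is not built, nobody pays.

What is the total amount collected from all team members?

45

Total value 80 ≥ cost 73, so it is built.
Member 1: others sum to 73; max(0, 73 - 73) = 0.
Member 2: others sum to 52; max(0, 73 - 52) = 21.
Member 3: others sum to 56; max(0, 73 - 56) = 17.
Member 4: others sum to 72; max(0, 73 - 72) = 1.
Member 5: others sum to 67; max(0, 73 - 67) = 6.
Total collected = 0 + 21 + 17 + 1 + 6 = 45.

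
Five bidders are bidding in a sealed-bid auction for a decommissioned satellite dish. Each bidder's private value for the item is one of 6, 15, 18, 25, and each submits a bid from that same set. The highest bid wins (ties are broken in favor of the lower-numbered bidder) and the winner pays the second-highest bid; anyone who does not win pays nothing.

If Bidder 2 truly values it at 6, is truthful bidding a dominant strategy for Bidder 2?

Check each profile of the others' bids and compare truth against every alternative bid.
Others bid (6, 6, 6, 15): truth gives 0, best alternative gives -9.
Others bid (6, 6, 15, 6): truth gives 0, best alternative gives -9.
Others bid (6, 6, 15, 15): truth gives 0, best alternative gives -9.
Others bid (6, 15, 6, 6): truth gives 0, best alternative gives -9.
Others bid (6, 15, 6, 15): truth gives 0, best alternative gives -9.
Others bid (6, 15, 15, 6): truth gives 0, best alternative gives -9.
(Remaining 250 profiles checked similarly; truth is weakly best in each.)
In every case the truthful bid is at least as good as any alternative, so it is a dominant strategy.

Yes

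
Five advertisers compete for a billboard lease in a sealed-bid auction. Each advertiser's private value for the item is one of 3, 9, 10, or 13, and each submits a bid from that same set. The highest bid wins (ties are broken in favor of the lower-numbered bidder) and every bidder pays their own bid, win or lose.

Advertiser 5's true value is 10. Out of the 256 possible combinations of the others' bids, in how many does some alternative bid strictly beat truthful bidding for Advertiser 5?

241

Others bid (3, 3, 3, 3): truth gives 0; bid 9 gives 1 > 0. Violating.
Others bid (3, 3, 3, 10): truth gives -10; bid 3 gives -3 > -10. Violating.
Others bid (3, 3, 3, 13): truth gives -10; bid 3 gives -3 > -10. Violating.
Others bid (3, 3, 9, 10): truth gives -10; bid 3 gives -3 > -10. Violating.
Others bid (3, 3, 3, 9): truth gives 0; no alternative beats it.
Others bid (3, 3, 9, 3): truth gives 0; no alternative beats it.
(Checking all 256 profiles: 241 have a profitable deviation, 15 do not.)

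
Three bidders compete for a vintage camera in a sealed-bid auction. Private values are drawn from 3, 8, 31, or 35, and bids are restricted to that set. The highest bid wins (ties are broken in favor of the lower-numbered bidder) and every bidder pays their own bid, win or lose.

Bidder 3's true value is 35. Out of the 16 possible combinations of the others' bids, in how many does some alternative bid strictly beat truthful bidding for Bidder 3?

11

Others bid (3, 3): truth gives 0; bid 8 gives 27 > 0. Violating.
Others bid (3, 8): truth gives 0; bid 31 gives 4 > 0. Violating.
Others bid (3, 35): truth gives -35; bid 3 gives -3 > -35. Violating.
Others bid (8, 3): truth gives 0; bid 31 gives 4 > 0. Violating.
Others bid (3, 31): truth gives 0; no alternative beats it.
Others bid (8, 31): truth gives 0; no alternative beats it.
(Checking all 16 profiles: 11 have a profitable deviation, 5 do not.)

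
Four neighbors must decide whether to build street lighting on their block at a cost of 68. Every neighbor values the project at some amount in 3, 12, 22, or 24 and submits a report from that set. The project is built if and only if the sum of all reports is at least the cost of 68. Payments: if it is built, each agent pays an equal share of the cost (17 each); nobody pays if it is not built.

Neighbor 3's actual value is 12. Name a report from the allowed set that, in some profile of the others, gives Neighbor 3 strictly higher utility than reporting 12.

3

Suppose Neighbor 1 reports 12, Neighbor 2 reports 22 and Neighbor 4 reports 22.
Report 12: project built, pays 17, utility 12 - 17 = -5.
Report 3: project not built, utility 0.
So reporting 3 beats truth here (0 > -5).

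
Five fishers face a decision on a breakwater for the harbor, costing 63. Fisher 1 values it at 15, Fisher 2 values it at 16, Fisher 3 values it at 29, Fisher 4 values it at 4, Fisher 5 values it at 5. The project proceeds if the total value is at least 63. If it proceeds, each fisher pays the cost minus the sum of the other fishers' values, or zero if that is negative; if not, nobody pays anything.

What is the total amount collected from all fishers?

42

Total value 69 ≥ cost 63, so it is built.
Fisher 1: others sum to 54; max(0, 63 - 54) = 9.
Fisher 2: others sum to 53; max(0, 63 - 53) = 10.
Fisher 3: others sum to 40; max(0, 63 - 40) = 23.
Fisher 4: others sum to 65; max(0, 63 - 65) = 0.
Fisher 5: others sum to 64; max(0, 63 - 64) = 0.
Total collected = 9 + 10 + 23 + 0 + 0 = 42.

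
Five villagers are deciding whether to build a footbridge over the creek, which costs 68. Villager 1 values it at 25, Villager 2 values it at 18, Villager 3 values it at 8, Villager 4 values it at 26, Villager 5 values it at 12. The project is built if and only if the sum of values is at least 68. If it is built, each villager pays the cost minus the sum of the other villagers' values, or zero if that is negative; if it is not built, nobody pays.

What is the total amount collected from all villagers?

9

Total value 89 ≥ cost 68, so it is built.
Villager 1: others sum to 64; max(0, 68 - 64) = 4.
Villager 2: others sum to 71; max(0, 68 - 71) = 0.
Villager 3: others sum to 81; max(0, 68 - 81) = 0.
Villager 4: others sum to 63; max(0, 68 - 63) = 5.
Villager 5: others sum to 77; max(0, 68 - 77) = 0.
Total collected = 4 + 0 + 0 + 5 + 0 = 9.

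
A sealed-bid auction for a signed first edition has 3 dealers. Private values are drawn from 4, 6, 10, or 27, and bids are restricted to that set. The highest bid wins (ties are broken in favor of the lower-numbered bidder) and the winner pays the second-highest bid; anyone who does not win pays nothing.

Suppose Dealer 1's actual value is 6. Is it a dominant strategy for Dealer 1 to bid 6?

Yes

Check each profile of the others' bids and compare truth against every alternative bid.
Others bid (4, 4): truth gives 2, best alternative gives 2.
Others bid (4, 6): truth gives 0, best alternative gives 0.
Others bid (4, 10): truth gives 0, best alternative gives 0.
Others bid (4, 27): truth gives 0, best alternative gives 0.
Others bid (6, 4): truth gives 0, best alternative gives 0.
Others bid (6, 6): truth gives 0, best alternative gives 0.
(Remaining 10 profiles checked similarly; truth is weakly best in each.)
In every case the truthful bid is at least as good as any alternative, so it is a dominant strategy.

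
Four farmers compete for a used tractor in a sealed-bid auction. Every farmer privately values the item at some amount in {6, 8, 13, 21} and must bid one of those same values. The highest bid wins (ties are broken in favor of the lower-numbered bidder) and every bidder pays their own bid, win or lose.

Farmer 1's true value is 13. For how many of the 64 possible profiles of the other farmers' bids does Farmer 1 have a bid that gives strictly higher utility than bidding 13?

45

Others bid (6, 6, 6): truth gives 0; bid 6 gives 7 > 0. Violating.
Others bid (6, 6, 8): truth gives 0; bid 8 gives 5 > 0. Violating.
Others bid (6, 6, 21): truth gives -13; bid 6 gives -6 > -13. Violating.
Others bid (6, 8, 6): truth gives 0; bid 8 gives 5 > 0. Violating.
Others bid (6, 6, 13): truth gives 0; no alternative beats it.
Others bid (6, 8, 13): truth gives 0; no alternative beats it.
(Checking all 64 profiles: 45 have a profitable deviation, 19 do not.)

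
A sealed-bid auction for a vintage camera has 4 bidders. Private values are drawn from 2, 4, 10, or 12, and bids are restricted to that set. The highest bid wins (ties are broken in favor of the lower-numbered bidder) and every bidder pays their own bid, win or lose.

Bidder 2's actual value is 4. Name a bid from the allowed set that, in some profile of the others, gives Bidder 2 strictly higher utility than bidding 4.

Suppose Bidder 1 bids 2, Bidder 3 bids 2 and Bidder 4 bids 10.
Bid 4: loses but pays 4, utility -4.
Bid 2: loses but pays 2, utility -2.
So bidding 2 beats truth here (-2 > -4).

2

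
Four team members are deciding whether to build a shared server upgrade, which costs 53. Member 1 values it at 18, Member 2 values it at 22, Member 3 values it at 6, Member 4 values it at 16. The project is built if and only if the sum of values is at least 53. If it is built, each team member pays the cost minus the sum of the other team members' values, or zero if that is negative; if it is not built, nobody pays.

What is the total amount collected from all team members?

Total value 62 ≥ cost 53, so it is built.
Member 1: others sum to 44; max(0, 53 - 44) = 9.
Member 2: others sum to 40; max(0, 53 - 40) = 13.
Member 3: others sum to 56; max(0, 53 - 56) = 0.
Member 4: others sum to 46; max(0, 53 - 46) = 7.
Total collected = 9 + 13 + 0 + 7 = 29.

29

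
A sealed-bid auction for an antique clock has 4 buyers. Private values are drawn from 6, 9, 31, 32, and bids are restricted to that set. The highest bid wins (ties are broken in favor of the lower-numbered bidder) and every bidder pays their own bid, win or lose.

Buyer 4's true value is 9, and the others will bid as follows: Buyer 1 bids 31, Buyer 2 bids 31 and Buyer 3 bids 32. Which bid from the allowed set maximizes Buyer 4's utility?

6

Bid 6: loses but pays 6, utility -6.
Bid 9: loses but pays 9, utility -9.
Bid 31: loses but pays 31, utility -31.
Bid 32: loses but pays 32, utility -32.
The best choice is 6 with utility -6.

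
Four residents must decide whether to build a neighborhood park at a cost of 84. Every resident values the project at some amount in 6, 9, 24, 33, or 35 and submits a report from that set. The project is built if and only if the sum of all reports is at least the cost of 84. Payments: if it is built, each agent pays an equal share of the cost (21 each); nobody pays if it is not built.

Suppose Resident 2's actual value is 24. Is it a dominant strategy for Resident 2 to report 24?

No

Consider the case where Resident 1 reports 6, Resident 3 reports 9 and Resident 4 reports 35.
Truthful report 24: project not built, utility 0.
Report 35 instead: project built, pays 21, utility 24 - 21 = 3.
Since 3 > 0, reporting 35 is strictly better here, so truthful reporting is not dominant.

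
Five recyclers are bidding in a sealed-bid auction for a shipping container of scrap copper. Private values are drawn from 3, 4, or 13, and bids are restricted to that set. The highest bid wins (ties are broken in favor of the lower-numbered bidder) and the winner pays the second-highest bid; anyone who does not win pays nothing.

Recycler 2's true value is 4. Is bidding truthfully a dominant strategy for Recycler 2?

Check each profile of the others' bids and compare truth against every alternative bid.
Others bid (3, 3, 3, 3): truth gives 1, best alternative gives 1.
Others bid (3, 3, 3, 4): truth gives 0, best alternative gives 0.
Others bid (3, 3, 3, 13): truth gives 0, best alternative gives 0.
Others bid (3, 3, 4, 3): truth gives 0, best alternative gives 0.
Others bid (3, 3, 4, 4): truth gives 0, best alternative gives 0.
Others bid (3, 3, 4, 13): truth gives 0, best alternative gives 0.
(Remaining 75 profiles checked similarly; truth is weakly best in each.)
In every case the truthful bid is at least as good as any alternative, so it is a dominant strategy.

Yes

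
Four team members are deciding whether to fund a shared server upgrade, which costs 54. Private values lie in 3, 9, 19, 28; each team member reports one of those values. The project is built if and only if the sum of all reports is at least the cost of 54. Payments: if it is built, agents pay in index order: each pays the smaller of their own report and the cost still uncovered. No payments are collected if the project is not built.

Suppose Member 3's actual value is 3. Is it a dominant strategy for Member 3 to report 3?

Yes

Check each profile of the others' reports and compare truth against every alternative report.
Others report (3, 19, 28): truth gives 0, best alternative gives -6.
Others report (3, 28, 19): truth gives 0, best alternative gives -6.
Others report (3, 28, 28): truth gives 0, best alternative gives -6.
Others report (9, 9, 28): truth gives 0, best alternative gives -6.
Others report (9, 19, 19): truth gives 0, best alternative gives -6.
Others report (9, 19, 28): truth gives 0, best alternative gives -6.
(Remaining 58 profiles checked similarly; truth is weakly best in each.)
In every case the truthful report is at least as good as any alternative, so it is a dominant strategy.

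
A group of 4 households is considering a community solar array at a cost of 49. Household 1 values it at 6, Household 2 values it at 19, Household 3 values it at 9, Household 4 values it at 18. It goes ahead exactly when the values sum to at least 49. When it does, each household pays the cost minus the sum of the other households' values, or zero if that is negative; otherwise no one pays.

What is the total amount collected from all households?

40

Total value 52 ≥ cost 49, so it is built.
Household 1: others sum to 46; max(0, 49 - 46) = 3.
Household 2: others sum to 33; max(0, 49 - 33) = 16.
Household 3: others sum to 43; max(0, 49 - 43) = 6.
Household 4: others sum to 34; max(0, 49 - 34) = 15.
Total collected = 3 + 16 + 6 + 15 = 40.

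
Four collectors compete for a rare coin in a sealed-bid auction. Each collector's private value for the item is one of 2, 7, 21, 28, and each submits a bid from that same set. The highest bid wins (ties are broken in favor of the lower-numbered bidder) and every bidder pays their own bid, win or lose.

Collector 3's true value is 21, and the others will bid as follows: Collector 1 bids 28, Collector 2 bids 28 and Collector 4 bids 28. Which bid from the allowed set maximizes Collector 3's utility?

Bid 2: loses but pays 2, utility -2.
Bid 7: loses but pays 7, utility -7.
Bid 21: loses but pays 21, utility -21.
Bid 28: loses but pays 28, utility -28.
The best choice is 2 with utility -2.

2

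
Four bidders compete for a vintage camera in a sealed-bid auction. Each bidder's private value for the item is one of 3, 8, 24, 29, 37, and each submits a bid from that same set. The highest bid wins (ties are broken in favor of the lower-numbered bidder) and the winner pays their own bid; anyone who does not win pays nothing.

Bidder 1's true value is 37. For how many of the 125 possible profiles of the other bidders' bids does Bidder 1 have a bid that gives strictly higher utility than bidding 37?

64

Others bid (3, 3, 3): truth gives 0; bid 3 gives 34 > 0. Violating.
Others bid (3, 3, 8): truth gives 0; bid 8 gives 29 > 0. Violating.
Others bid (3, 3, 24): truth gives 0; bid 24 gives 13 > 0. Violating.
Others bid (3, 3, 29): truth gives 0; bid 29 gives 8 > 0. Violating.
Others bid (3, 3, 37): truth gives 0; no alternative beats it.
Others bid (3, 8, 37): truth gives 0; no alternative beats it.
(Checking all 125 profiles: 64 have a profitable deviation, 61 do not.)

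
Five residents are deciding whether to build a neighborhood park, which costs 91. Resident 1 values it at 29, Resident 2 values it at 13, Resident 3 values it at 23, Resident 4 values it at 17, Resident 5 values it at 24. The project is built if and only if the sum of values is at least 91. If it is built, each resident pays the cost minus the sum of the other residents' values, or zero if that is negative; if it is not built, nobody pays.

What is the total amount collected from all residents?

Total value 106 ≥ cost 91, so it is built.
Resident 1: others sum to 77; max(0, 91 - 77) = 14.
Resident 2: others sum to 93; max(0, 91 - 93) = 0.
Resident 3: others sum to 83; max(0, 91 - 83) = 8.
Resident 4: others sum to 89; max(0, 91 - 89) = 2.
Resident 5: others sum to 82; max(0, 91 - 82) = 9.
Total collected = 14 + 0 + 8 + 2 + 9 = 33.

33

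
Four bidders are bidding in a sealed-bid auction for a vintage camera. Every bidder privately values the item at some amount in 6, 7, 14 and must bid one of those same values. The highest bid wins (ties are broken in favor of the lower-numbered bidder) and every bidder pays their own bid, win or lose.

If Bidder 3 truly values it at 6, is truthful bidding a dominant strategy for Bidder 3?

Consider the case where Bidder 1 bids 6, Bidder 2 bids 6 and Bidder 4 bids 6.
Truthful bid 6: loses but pays 6, utility -6.
Bid 7 instead: wins, pays 7, utility 6 - 7 = -1.
Since -1 > -6, bidding 7 is strictly better here, so truthful bidding is not dominant.

No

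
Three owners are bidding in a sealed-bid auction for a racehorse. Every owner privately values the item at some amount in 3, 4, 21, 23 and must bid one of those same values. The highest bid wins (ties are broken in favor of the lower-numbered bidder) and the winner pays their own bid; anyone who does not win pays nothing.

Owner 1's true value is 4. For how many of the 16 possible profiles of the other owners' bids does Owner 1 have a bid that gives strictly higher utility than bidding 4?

1

Others bid (3, 3): truth gives 0; bid 3 gives 1 > 0. Violating.
Others bid (3, 4): truth gives 0; no alternative beats it.
Others bid (3, 21): truth gives 0; no alternative beats it.
(Checking all 16 profiles: 1 has a profitable deviation, 15 do not.)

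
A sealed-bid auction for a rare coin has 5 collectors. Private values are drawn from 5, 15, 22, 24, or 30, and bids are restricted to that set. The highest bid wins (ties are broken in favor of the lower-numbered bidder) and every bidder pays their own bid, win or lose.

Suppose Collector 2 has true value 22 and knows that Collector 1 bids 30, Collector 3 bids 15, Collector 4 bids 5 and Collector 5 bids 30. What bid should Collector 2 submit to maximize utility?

Bid 5: loses but pays 5, utility -5.
Bid 15: loses but pays 15, utility -15.
Bid 22: loses but pays 22, utility -22.
Bid 24: loses but pays 24, utility -24.
Bid 30: loses but pays 30, utility -30.
The best choice is 5 with utility -5.

5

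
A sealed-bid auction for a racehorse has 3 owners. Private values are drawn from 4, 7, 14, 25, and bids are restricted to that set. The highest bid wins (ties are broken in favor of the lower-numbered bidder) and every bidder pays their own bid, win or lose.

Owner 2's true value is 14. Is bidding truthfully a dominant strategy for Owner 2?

Consider the case where Owner 1 bids 4 and Owner 3 bids 4.
Truthful bid 14: wins, pays 14, utility 14 - 14 = 0.
Bid 7 instead: wins, pays 7, utility 14 - 7 = 7.
Since 7 > 0, bidding 7 is strictly better here, so truthful bidding is not dominant.

No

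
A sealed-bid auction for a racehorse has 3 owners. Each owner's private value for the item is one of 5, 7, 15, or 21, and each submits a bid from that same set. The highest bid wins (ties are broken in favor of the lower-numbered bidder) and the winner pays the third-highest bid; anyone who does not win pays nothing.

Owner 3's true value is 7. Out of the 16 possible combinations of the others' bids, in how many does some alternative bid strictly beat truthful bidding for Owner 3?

4

Others bid (5, 7): truth gives 0; bid 15 gives 2 > 0. Violating.
Others bid (5, 15): truth gives 0; bid 21 gives 2 > 0. Violating.
Others bid (7, 5): truth gives 0; bid 15 gives 2 > 0. Violating.
Others bid (15, 5): truth gives 0; bid 21 gives 2 > 0. Violating.
Others bid (5, 5): truth gives 2; no alternative beats it.
Others bid (5, 21): truth gives 0; no alternative beats it.
(Checking all 16 profiles: 4 have a profitable deviation, 12 do not.)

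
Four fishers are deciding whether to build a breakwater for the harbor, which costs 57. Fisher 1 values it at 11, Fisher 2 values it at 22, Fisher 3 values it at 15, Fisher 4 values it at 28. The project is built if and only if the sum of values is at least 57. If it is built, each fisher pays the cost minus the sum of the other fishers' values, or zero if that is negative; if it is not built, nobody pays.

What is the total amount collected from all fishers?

12

Total value 76 ≥ cost 57, so it is built.
Fisher 1: others sum to 65; max(0, 57 - 65) = 0.
Fisher 2: others sum to 54; max(0, 57 - 54) = 3.
Fisher 3: others sum to 61; max(0, 57 - 61) = 0.
Fisher 4: others sum to 48; max(0, 57 - 48) = 9.
Total collected = 0 + 3 + 0 + 9 = 12.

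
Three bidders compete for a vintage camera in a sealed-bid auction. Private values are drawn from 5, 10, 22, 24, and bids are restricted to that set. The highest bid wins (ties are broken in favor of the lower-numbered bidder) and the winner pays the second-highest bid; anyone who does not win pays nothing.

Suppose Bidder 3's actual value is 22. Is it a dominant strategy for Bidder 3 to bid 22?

Check each profile of the others' bids and compare truth against every alternative bid.
Others bid (5, 5): truth gives 17, best alternative gives 17.
Others bid (5, 10): truth gives 12, best alternative gives 12.
Others bid (10, 5): truth gives 12, best alternative gives 12.
Others bid (10, 10): truth gives 12, best alternative gives 12.
Others bid (5, 22): truth gives 0, best alternative gives 0.
Others bid (5, 24): truth gives 0, best alternative gives 0.
(Remaining 10 profiles checked similarly; truth is weakly best in each.)
In every case the truthful bid is at least as good as any alternative, so it is a dominant strategy.

Yes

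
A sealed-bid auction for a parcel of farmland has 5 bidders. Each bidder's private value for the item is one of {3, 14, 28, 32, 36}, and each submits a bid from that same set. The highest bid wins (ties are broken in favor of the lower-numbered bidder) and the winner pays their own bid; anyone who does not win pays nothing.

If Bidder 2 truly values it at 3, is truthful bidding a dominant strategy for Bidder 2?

Check each profile of the others' bids and compare truth against every alternative bid.
Others bid (3, 3, 3, 3): truth gives 0, best alternative gives -11.
Others bid (3, 3, 3, 14): truth gives 0, best alternative gives -11.
Others bid (3, 3, 14, 3): truth gives 0, best alternative gives -11.
Others bid (3, 3, 14, 14): truth gives 0, best alternative gives -11.
Others bid (3, 14, 3, 3): truth gives 0, best alternative gives -11.
Others bid (3, 14, 3, 14): truth gives 0, best alternative gives -11.
(Remaining 619 profiles checked similarly; truth is weakly best in each.)
In every case the truthful bid is at least as good as any alternative, so it is a dominant strategy.

Yes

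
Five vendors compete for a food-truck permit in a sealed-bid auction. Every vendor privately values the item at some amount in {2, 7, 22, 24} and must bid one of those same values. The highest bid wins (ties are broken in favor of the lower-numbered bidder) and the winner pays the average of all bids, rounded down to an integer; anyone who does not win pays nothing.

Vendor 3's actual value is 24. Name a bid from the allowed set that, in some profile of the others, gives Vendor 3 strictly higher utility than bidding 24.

Suppose Vendor 1 bids 2, Vendor 2 bids 2, Vendor 4 bids 2 and Vendor 5 bids 2.
Bid 24: wins, pays 6, utility 24 - 6 = 18.
Bid 7: wins, pays 3, utility 24 - 3 = 21.
So bidding 7 beats truth here (21 > 18).

7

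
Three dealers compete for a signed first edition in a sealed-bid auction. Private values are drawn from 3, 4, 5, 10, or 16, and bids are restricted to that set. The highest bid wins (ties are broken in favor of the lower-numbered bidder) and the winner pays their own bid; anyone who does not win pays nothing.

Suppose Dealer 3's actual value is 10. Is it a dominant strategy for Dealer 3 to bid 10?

Consider the case where Dealer 1 bids 3 and Dealer 2 bids 3.
Truthful bid 10: wins, pays 10, utility 10 - 10 = 0.
Bid 4 instead: wins, pays 4, utility 10 - 4 = 6.
Since 6 > 0, bidding 4 is strictly better here, so truthful bidding is not dominant.

No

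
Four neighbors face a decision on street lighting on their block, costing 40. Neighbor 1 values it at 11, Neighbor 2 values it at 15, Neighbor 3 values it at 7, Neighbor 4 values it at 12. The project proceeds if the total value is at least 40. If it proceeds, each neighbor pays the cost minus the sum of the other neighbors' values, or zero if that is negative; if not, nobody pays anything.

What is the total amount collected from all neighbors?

Total value 45 ≥ cost 40, so it is built.
Neighbor 1: others sum to 34; max(0, 40 - 34) = 6.
Neighbor 2: others sum to 30; max(0, 40 - 30) = 10.
Neighbor 3: others sum to 38; max(0, 40 - 38) = 2.
Neighbor 4: others sum to 33; max(0, 40 - 33) = 7.
Total collected = 6 + 10 + 2 + 7 = 25.

25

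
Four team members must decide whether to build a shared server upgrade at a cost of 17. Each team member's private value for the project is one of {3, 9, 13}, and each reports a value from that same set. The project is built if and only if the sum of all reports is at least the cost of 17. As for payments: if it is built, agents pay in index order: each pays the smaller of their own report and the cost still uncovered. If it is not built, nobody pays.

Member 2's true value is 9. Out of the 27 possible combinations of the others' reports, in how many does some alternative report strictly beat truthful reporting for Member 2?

26

Others report (3, 3, 9): truth gives 0; report 3 gives 6 > 0. Violating.
Others report (3, 3, 13): truth gives 0; report 3 gives 6 > 0. Violating.
Others report (3, 9, 3): truth gives 0; report 3 gives 6 > 0. Violating.
Others report (3, 9, 9): truth gives 0; report 3 gives 6 > 0. Violating.
Others report (3, 3, 3): truth gives 0; no alternative beats it.
(Checking all 27 profiles: 26 have a profitable deviation, 1 does not.)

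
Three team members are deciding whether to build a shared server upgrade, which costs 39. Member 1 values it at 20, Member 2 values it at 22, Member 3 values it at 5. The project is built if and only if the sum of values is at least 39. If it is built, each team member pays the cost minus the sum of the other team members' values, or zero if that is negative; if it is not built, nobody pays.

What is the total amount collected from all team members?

26

Total value 47 ≥ cost 39, so it is built.
Member 1: others sum to 27; max(0, 39 - 27) = 12.
Member 2: others sum to 25; max(0, 39 - 25) = 14.
Member 3: others sum to 42; max(0, 39 - 42) = 0.
Total collected = 12 + 14 + 0 = 26.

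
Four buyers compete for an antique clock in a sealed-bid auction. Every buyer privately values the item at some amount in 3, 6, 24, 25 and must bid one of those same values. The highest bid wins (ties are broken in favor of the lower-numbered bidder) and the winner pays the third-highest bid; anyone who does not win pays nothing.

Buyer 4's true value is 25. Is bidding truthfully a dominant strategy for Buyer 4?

Yes

Check each profile of the others' bids and compare truth against every alternative bid.
Others bid (3, 3, 24): truth gives 22, best alternative gives 0.
Others bid (3, 24, 3): truth gives 22, best alternative gives 0.
Others bid (24, 3, 3): truth gives 22, best alternative gives 0.
Others bid (3, 6, 24): truth gives 19, best alternative gives 0.
Others bid (3, 24, 6): truth gives 19, best alternative gives 0.
Others bid (6, 3, 24): truth gives 19, best alternative gives 0.
(Remaining 58 profiles checked similarly; truth is weakly best in each.)
In every case the truthful bid is at least as good as any alternative, so it is a dominant strategy.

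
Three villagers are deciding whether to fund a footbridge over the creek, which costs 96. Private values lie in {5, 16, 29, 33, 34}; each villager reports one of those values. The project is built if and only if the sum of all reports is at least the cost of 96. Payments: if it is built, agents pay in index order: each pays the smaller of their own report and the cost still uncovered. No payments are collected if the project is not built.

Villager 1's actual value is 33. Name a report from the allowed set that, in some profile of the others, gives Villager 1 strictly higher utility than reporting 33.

Suppose Villager 2 reports 33 and Villager 3 reports 34.
Report 33: project built, pays 33, utility 33 - 33 = 0.
Report 29: project built, pays 29, utility 33 - 29 = 4.
So reporting 29 beats truth here (4 > 0).

29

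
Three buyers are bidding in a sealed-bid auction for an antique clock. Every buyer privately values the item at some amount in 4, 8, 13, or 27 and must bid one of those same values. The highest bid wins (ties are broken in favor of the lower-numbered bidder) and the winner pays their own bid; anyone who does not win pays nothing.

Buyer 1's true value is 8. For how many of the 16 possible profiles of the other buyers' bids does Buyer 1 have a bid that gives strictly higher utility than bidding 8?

Others bid (4, 4): truth gives 0; bid 4 gives 4 > 0. Violating.
Others bid (4, 8): truth gives 0; no alternative beats it.
Others bid (4, 13): truth gives 0; no alternative beats it.
(Checking all 16 profiles: 1 has a profitable deviation, 15 do not.)

1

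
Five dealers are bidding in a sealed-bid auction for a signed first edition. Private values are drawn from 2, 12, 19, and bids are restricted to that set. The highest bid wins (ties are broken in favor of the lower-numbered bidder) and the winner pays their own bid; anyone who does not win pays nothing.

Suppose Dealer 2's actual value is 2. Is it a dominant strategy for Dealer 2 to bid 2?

Check each profile of the others' bids and compare truth against every alternative bid.
Others bid (2, 2, 2, 2): truth gives 0, best alternative gives -10.
Others bid (2, 2, 2, 12): truth gives 0, best alternative gives -10.
Others bid (2, 2, 12, 2): truth gives 0, best alternative gives -10.
Others bid (2, 2, 12, 12): truth gives 0, best alternative gives -10.
Others bid (2, 12, 2, 2): truth gives 0, best alternative gives -10.
Others bid (2, 12, 2, 12): truth gives 0, best alternative gives -10.
(Remaining 75 profiles checked similarly; truth is weakly best in each.)
In every case the truthful bid is at least as good as any alternative, so it is a dominant strategy.

Yes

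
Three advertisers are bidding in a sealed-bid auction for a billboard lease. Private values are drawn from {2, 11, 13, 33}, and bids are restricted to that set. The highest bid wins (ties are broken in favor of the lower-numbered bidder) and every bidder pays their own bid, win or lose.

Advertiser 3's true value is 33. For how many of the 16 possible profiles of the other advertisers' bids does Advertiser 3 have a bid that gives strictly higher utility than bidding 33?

Others bid (2, 2): truth gives 0; bid 11 gives 22 > 0. Violating.
Others bid (2, 11): truth gives 0; bid 13 gives 20 > 0. Violating.
Others bid (2, 33): truth gives -33; bid 2 gives -2 > -33. Violating.
Others bid (11, 2): truth gives 0; bid 13 gives 20 > 0. Violating.
Others bid (2, 13): truth gives 0; no alternative beats it.
Others bid (11, 13): truth gives 0; no alternative beats it.
(Checking all 16 profiles: 11 have a profitable deviation, 5 do not.)

11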